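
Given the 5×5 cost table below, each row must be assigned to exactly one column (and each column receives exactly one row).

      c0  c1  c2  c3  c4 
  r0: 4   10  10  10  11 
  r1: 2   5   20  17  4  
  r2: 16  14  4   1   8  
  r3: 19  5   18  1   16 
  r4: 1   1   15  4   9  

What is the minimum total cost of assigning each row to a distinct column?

optimal assignment: row0→col0 (cost 4), row1→col4 (cost 4), row2→col2 (cost 4), row3→col3 (cost 1), row4→col1 (cost 1)
total = 4 + 4 + 4 + 1 + 1 = 14

Minimum assignment cost: 14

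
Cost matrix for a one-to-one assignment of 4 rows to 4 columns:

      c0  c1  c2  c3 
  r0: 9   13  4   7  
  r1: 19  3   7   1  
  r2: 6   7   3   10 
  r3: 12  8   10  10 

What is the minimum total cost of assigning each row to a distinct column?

optimal assignment: row0→col2 (cost 4), row1→col3 (cost 1), row2→col0 (cost 6), row3→col1 (cost 8)
total = 4 + 1 + 6 + 8 = 19

Minimum assignment cost: 19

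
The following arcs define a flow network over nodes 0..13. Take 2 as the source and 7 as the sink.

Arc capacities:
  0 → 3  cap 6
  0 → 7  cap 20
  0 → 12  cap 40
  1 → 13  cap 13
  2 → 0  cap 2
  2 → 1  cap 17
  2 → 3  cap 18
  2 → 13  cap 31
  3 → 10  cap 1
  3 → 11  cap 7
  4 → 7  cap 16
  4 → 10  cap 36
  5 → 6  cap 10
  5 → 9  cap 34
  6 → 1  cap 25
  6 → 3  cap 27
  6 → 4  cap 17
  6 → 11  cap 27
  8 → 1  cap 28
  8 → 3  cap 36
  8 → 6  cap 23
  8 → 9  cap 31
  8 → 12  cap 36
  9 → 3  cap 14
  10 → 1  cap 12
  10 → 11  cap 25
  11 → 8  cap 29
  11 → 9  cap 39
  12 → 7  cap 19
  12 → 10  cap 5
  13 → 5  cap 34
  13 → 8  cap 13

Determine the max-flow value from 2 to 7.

augment #1: 2→0→7 bottleneck 2, total now 2
augment #2: 2→13→8→12→7 bottleneck 13, total now 15
augment #3: 2→3→11→8→12→7 bottleneck 6, total now 21
augment #4: 2→13→5→6→4→7 bottleneck 10, total now 31
augment #5: 2→3→11→8→6→4→7 bottleneck 1, total now 32
augment #6: 2→3→10→11→8→6→4→7 bottleneck 1, total now 33

Maximum flow value: 33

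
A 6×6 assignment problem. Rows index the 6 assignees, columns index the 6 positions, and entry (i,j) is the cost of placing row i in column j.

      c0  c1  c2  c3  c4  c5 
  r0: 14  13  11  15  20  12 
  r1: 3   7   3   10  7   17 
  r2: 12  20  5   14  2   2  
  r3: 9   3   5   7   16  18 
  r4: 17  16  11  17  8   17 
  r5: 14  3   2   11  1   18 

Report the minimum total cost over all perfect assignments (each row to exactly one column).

optimal assignment: row0→col3 (cost 15), row1→col0 (cost 3), row2→col5 (cost 2), row3→col1 (cost 3), row4→col4 (cost 8), row5→col2 (cost 2)
total = 15 + 3 + 2 + 3 + 8 + 2 = 33

Minimum assignment cost: 33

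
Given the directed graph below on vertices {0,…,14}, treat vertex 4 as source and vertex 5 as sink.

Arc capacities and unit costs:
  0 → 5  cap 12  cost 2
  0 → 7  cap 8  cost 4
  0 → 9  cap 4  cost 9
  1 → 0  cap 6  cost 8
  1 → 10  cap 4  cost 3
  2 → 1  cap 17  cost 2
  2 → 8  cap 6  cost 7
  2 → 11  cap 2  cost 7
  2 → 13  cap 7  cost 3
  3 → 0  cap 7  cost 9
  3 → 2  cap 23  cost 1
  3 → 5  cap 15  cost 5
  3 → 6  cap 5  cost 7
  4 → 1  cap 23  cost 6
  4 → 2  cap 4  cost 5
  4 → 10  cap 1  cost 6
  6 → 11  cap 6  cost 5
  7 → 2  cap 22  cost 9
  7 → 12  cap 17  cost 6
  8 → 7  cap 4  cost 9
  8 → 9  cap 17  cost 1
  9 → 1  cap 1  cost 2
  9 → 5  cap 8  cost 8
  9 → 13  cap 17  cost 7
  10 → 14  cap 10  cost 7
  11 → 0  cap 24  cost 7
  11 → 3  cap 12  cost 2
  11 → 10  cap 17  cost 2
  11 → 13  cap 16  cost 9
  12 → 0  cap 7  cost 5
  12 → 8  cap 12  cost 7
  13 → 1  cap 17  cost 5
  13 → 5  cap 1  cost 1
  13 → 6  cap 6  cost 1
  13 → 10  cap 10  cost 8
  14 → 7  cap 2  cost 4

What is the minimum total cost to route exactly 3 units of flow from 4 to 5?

shortest-cost path #1: 4→2→13→5 push 1 @ unit cost 9 (adds 9)
shortest-cost path #2: 4→1→0→5 push 2 @ unit cost 16 (adds 32)
total cost = 41

Minimum cost for 3 units: 41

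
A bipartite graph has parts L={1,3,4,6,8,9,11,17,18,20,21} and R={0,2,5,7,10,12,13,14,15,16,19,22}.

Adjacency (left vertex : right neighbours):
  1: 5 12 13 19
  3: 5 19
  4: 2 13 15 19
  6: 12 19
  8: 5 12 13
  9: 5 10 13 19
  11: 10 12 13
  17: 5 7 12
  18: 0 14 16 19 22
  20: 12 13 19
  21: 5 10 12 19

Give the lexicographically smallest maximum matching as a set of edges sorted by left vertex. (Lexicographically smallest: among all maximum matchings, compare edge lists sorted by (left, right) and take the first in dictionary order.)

Lex-smallest maximum matching: {(1,5), (3,19), (4,2), (6,12), (8,13), (9,10), (17,7), (18,0)}

|M| = 8 (so the lex-smallest maximum matching has 8 edges)
process left vertices in ascending order; for each, take the smallest-labelled available neighbour that still permits 8 edges overall, or leave it unmatched if none does
lex-smallest matching: {1-5, 3-19, 4-2, 6-12, 8-13, 9-10, 17-7, 18-0}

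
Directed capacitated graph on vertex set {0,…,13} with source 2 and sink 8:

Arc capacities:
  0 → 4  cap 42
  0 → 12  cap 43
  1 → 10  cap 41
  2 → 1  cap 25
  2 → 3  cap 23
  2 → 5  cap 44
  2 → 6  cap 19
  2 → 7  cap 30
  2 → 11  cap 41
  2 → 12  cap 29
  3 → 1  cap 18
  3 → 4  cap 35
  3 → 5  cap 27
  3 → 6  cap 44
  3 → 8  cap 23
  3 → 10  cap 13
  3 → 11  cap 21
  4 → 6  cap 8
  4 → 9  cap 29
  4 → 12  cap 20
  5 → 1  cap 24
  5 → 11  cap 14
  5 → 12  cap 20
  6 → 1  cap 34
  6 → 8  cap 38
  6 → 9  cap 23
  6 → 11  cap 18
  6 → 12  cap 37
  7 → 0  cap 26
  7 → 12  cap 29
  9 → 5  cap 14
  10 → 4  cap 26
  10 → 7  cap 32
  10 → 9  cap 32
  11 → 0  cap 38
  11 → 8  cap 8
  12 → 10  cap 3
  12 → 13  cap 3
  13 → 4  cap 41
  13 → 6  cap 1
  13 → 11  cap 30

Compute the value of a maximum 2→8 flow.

augment #1: 2→3→8 bottleneck 23, total now 23
augment #2: 2→6→8 bottleneck 19, total now 42
augment #3: 2→11→8 bottleneck 8, total now 50
augment #4: 2→12→13→6→8 bottleneck 1, total now 51
augment #5: 2→1→10→4→6→8 bottleneck 8, total now 59

Maximum flow value: 59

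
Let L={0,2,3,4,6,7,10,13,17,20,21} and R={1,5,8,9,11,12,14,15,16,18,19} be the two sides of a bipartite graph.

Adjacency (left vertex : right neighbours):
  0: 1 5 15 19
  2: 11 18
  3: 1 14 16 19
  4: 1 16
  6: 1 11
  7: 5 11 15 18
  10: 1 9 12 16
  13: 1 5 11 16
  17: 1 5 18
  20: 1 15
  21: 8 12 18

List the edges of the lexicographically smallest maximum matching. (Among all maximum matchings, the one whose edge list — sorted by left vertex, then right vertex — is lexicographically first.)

Lex-smallest maximum matching: {(0,19), (2,11), (3,14), (4,1), (7,5), (10,9), (13,16), (17,18), (20,15), (21,8)}

|M| = 10 (so the lex-smallest maximum matching has 10 edges)
process left vertices in ascending order; for each, take the smallest-labelled available neighbour that still permits 10 edges overall, or leave it unmatched if none does
lex-smallest matching: {0-19, 2-11, 3-14, 4-1, 7-5, 10-9, 13-16, 17-18, 20-15, 21-8}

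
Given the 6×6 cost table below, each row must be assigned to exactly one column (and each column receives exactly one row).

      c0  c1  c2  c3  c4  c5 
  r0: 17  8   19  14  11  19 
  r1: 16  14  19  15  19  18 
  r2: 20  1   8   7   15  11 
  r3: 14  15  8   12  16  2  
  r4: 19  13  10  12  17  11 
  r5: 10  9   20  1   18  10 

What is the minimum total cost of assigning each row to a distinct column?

optimal assignment: row0→col4 (cost 11), row1→col0 (cost 16), row2→col1 (cost 1), row3→col5 (cost 2), row4→col2 (cost 10), row5→col3 (cost 1)
total = 11 + 16 + 1 + 2 + 10 + 1 = 41

Minimum assignment cost: 41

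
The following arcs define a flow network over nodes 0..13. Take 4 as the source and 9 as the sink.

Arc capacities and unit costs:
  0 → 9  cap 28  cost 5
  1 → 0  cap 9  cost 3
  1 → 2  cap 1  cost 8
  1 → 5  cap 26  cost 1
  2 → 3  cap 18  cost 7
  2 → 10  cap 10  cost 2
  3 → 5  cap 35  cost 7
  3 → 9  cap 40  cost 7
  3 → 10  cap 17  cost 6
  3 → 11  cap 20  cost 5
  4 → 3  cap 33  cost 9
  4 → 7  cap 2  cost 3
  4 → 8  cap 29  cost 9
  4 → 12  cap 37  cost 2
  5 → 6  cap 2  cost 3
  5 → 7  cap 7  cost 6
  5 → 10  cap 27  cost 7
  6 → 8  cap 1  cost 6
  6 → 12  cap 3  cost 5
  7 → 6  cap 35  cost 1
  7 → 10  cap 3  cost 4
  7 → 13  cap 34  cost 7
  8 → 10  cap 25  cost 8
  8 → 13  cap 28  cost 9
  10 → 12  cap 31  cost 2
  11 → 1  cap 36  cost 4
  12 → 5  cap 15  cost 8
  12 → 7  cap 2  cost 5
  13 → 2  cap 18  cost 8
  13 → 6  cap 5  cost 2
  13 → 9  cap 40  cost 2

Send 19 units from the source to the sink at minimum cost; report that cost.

shortest-cost path #1: 4→7→13→9 push 2 @ unit cost 12 (adds 24)
shortest-cost path #2: 4→3→9 push 17 @ unit cost 16 (adds 272)
total cost = 296

Minimum cost for 19 units: 296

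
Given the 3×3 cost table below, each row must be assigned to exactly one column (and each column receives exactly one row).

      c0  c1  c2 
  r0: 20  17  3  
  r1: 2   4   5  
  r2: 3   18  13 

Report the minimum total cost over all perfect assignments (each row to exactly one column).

optimal assignment: row0→col2 (cost 3), row1→col1 (cost 4), row2→col0 (cost 3)
total = 3 + 4 + 3 = 10

Minimum assignment cost: 10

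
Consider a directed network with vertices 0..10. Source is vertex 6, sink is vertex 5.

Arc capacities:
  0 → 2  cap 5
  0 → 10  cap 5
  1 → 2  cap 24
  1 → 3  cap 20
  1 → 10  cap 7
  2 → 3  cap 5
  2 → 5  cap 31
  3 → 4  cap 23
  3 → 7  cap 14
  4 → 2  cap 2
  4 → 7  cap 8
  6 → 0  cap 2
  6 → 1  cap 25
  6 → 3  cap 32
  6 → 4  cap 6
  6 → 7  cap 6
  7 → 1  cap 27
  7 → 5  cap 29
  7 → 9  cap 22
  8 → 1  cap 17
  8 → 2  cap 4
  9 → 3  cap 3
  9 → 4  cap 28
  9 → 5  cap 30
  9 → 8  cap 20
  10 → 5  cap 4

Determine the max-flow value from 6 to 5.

Maximum flow value: 57

augment #1: 6→7→5 bottleneck 6, total now 6
augment #2: 6→0→2→5 bottleneck 2, total now 8
augment #3: 6→1→2→5 bottleneck 24, total now 32
augment #4: 6→1→10→5 bottleneck 1, total now 33
augment #5: 6→3→7→5 bottleneck 14, total now 47
augment #6: 6→4→2→5 bottleneck 2, total now 49
augment #7: 6→4→7→5 bottleneck 4, total now 53
augment #8: 6→3→4→7→5 bottleneck 4, total now 57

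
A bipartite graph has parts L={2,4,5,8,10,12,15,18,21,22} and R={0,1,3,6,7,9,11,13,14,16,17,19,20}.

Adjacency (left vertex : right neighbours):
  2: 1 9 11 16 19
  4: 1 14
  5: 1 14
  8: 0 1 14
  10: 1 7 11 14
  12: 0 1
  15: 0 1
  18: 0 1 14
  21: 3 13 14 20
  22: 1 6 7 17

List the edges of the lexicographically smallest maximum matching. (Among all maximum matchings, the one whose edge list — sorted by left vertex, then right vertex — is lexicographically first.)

Lex-smallest maximum matching: {(2,9), (4,1), (5,14), (8,0), (10,7), (21,3), (22,6)}

|M| = 7 (so the lex-smallest maximum matching has 7 edges)
process left vertices in ascending order; for each, take the smallest-labelled available neighbour that still permits 7 edges overall, or leave it unmatched if none does
lex-smallest matching: {2-9, 4-1, 5-14, 8-0, 10-7, 21-3, 22-6}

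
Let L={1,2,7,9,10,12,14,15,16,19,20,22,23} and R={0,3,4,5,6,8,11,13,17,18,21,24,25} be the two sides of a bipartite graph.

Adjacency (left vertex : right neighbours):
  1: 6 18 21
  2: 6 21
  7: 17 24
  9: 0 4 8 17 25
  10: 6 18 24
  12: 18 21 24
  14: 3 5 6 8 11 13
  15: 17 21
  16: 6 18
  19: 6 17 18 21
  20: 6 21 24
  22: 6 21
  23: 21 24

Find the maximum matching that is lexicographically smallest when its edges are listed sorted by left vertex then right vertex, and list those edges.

|M| = 7 (so the lex-smallest maximum matching has 7 edges)
process left vertices in ascending order; for each, take the smallest-labelled available neighbour that still permits 7 edges overall, or leave it unmatched if none does
lex-smallest matching: {1-6, 2-21, 7-17, 9-0, 10-18, 12-24, 14-3}

Lex-smallest maximum matching: {(1,6), (2,21), (7,17), (9,0), (10,18), (12,24), (14,3)}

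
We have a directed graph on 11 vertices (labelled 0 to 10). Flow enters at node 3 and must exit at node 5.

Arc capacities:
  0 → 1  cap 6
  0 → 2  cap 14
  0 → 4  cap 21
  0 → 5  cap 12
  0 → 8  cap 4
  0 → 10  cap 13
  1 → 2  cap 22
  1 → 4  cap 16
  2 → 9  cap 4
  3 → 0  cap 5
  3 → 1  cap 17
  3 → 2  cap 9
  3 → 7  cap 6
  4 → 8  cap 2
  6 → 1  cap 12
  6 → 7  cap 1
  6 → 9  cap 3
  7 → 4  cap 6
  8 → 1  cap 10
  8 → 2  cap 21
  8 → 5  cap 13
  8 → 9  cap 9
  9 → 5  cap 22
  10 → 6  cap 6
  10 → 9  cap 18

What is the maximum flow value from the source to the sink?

Maximum flow value: 11

augment #1: 3→0→5 bottleneck 5, total now 5
augment #2: 3→2→9→5 bottleneck 4, total now 9
augment #3: 3→1→4→8→5 bottleneck 2, total now 11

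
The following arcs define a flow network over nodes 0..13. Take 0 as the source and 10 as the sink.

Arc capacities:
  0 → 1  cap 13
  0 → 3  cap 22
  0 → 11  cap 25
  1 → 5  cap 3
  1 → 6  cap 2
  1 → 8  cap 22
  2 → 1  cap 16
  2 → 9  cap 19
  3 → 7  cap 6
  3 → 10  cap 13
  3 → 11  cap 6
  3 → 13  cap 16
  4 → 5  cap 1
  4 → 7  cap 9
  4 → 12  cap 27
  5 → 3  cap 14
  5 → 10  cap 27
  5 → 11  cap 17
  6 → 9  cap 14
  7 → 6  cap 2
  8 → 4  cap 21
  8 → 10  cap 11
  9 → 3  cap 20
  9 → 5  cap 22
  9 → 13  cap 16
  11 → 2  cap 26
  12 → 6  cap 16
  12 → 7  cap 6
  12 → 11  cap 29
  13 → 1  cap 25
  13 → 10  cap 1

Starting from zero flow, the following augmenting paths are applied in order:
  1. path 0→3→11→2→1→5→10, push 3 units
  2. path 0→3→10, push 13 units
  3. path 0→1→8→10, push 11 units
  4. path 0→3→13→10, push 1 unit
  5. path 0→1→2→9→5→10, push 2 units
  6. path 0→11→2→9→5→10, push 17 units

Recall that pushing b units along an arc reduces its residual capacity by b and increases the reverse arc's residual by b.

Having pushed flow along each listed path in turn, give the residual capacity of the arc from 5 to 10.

after path 1 (0→3→11→2→1→5→10, push 3): res(5,10)=24
after path 2 (0→3→10, push 13): res(5,10)=24
after path 3 (0→1→8→10, push 11): res(5,10)=24
after path 4 (0→3→13→10, push 1): res(5,10)=24
after path 5 (0→1→2→9→5→10, push 2): res(5,10)=22
after path 6 (0→11→2→9→5→10, push 17): res(5,10)=5

Residual capacity of (5,10): 5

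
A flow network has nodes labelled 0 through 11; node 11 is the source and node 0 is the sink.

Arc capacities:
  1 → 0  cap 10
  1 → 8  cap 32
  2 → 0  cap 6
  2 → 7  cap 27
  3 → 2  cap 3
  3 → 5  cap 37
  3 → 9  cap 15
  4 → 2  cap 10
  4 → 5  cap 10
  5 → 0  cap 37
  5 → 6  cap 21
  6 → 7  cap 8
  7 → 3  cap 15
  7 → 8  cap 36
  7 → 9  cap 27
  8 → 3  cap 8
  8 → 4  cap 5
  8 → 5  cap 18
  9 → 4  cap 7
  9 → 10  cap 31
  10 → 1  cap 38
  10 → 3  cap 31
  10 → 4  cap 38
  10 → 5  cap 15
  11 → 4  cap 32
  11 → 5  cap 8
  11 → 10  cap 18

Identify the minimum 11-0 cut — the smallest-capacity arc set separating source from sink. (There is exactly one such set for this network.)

Min-cut arcs: {(4,2), (4,5), (11,5), (11,10)} (total capacity 46)

augment #1: 11→5→0 push 8
augment #2: 11→4→2→0 push 6
augment #3: 11→4→5→0 push 10
augment #4: 11→10→1→0 push 10
augment #5: 11→10→5→0 push 8
augment #6: 11→4→2→7→3→5→0 push 4
max flow = 46; residual-reachable set from 11 gives S-side
cut edges (S→T): {(4,2), (4,5), (11,5), (11,10)} total cap 46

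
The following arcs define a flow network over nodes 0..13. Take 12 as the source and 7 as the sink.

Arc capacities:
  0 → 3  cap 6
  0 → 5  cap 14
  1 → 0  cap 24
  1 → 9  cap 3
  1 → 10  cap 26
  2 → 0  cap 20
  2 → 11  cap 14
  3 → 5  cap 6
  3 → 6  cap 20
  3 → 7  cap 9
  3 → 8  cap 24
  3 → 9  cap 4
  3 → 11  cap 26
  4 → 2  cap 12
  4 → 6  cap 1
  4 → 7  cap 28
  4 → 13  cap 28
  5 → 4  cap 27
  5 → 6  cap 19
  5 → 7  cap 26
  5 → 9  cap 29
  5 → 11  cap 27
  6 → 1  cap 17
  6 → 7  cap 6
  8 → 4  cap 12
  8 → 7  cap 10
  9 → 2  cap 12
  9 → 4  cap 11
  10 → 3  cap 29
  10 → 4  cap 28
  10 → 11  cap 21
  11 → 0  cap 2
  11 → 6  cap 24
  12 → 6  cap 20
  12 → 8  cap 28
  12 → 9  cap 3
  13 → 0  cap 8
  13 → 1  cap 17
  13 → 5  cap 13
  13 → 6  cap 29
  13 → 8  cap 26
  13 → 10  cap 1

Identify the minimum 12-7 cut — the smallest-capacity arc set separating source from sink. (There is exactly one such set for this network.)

Min-cut arcs: {(8,4), (8,7), (12,6), (12,9)} (total capacity 45)

augment #1: 12→6→7 push 6
augment #2: 12→8→7 push 10
augment #3: 12→8→4→7 push 12
augment #4: 12→9→4→7 push 3
augment #5: 12→6→1→0→3→7 push 6
augment #6: 12→6→1→0→5→7 push 8
max flow = 45; residual-reachable set from 12 gives S-side
cut edges (S→T): {(8,4), (8,7), (12,6), (12,9)} total cap 45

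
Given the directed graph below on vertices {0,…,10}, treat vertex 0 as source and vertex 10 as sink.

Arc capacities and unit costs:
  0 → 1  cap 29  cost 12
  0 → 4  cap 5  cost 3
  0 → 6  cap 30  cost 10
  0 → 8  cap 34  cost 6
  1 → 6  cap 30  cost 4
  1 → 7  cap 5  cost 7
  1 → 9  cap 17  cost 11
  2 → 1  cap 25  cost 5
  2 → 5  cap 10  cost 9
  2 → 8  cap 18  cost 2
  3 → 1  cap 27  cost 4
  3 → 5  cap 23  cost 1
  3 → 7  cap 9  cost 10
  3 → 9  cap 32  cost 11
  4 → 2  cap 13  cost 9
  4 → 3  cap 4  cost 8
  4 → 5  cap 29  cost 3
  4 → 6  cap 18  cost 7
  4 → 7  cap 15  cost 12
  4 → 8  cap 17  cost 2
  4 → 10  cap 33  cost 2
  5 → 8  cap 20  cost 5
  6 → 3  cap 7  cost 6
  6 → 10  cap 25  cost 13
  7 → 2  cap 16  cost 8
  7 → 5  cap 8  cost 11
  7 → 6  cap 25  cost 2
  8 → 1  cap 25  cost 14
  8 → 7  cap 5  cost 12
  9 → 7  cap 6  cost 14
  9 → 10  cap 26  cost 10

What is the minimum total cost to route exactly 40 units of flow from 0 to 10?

Minimum cost for 40 units: 930

shortest-cost path #1: 0→4→10 push 5 @ unit cost 5 (adds 25)
shortest-cost path #2: 0→6→10 push 25 @ unit cost 23 (adds 575)
shortest-cost path #3: 0→1→9→10 push 10 @ unit cost 33 (adds 330)
total cost = 930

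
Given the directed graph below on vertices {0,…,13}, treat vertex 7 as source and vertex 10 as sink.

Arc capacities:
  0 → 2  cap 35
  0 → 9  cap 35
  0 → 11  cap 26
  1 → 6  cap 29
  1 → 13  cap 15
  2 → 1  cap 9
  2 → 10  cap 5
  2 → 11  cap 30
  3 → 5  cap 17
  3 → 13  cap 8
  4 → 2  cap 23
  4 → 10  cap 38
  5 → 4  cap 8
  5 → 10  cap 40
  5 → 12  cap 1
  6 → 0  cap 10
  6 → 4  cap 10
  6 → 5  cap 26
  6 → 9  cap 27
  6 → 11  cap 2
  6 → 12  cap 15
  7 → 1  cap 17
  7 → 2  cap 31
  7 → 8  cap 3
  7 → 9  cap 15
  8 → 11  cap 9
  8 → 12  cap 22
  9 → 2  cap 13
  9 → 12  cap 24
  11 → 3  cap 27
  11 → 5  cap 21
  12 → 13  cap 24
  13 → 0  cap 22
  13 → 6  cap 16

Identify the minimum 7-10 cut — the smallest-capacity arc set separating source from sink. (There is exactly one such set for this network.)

augment #1: 7→2→10 push 5
augment #2: 7→1→6→4→10 push 10
augment #3: 7→1→6→5→10 push 7
augment #4: 7→2→11→5→10 push 21
augment #5: 7→2→1→6→5→10 push 5
augment #6: 7→8→11→3→5→10 push 3
augment #7: 7→9→2→1→6→5→10 push 4
augment #8: 7→9→2→11→3→5→4→10 push 8
max flow = 63; residual-reachable set from 7 gives S-side
cut edges (S→T): {(2,10), (5,4), (5,10), (6,4)} total cap 63

Min-cut arcs: {(2,10), (5,4), (5,10), (6,4)} (total capacity 63)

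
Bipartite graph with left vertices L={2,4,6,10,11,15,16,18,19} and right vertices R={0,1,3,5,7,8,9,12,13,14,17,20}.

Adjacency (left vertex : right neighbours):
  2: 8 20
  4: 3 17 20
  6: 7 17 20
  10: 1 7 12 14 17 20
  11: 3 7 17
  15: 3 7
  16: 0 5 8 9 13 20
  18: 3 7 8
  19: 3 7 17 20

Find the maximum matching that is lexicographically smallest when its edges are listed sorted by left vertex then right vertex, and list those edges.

Lex-smallest maximum matching: {(2,8), (4,3), (6,7), (10,1), (11,17), (16,0), (19,20)}

|M| = 7 (so the lex-smallest maximum matching has 7 edges)
process left vertices in ascending order; for each, take the smallest-labelled available neighbour that still permits 7 edges overall, or leave it unmatched if none does
lex-smallest matching: {2-8, 4-3, 6-7, 10-1, 11-17, 16-0, 19-20}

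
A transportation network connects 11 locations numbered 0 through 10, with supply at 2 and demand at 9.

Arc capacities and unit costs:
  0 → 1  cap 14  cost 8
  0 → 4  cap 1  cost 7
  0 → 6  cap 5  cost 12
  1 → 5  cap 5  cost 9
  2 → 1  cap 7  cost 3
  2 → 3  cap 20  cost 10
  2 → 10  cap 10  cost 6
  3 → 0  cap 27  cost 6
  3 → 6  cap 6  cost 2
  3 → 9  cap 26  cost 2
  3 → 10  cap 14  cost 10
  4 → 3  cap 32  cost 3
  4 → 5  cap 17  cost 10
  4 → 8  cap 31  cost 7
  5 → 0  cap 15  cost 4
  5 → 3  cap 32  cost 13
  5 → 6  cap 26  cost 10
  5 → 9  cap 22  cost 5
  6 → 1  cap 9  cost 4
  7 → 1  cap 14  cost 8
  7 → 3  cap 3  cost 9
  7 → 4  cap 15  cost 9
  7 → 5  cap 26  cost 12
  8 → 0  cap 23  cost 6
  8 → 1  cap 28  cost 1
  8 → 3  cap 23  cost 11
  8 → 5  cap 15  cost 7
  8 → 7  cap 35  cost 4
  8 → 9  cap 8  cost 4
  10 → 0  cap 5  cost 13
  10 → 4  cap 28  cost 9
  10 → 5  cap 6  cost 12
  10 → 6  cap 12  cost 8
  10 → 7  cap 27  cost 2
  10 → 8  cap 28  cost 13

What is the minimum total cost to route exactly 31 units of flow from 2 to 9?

Minimum cost for 31 units: 442

shortest-cost path #1: 2→3→9 push 20 @ unit cost 12 (adds 240)
shortest-cost path #2: 2→1→5→9 push 5 @ unit cost 17 (adds 85)
shortest-cost path #3: 2→10→7→3→9 push 3 @ unit cost 19 (adds 57)
shortest-cost path #4: 2→10→4→3→9 push 3 @ unit cost 20 (adds 60)
total cost = 442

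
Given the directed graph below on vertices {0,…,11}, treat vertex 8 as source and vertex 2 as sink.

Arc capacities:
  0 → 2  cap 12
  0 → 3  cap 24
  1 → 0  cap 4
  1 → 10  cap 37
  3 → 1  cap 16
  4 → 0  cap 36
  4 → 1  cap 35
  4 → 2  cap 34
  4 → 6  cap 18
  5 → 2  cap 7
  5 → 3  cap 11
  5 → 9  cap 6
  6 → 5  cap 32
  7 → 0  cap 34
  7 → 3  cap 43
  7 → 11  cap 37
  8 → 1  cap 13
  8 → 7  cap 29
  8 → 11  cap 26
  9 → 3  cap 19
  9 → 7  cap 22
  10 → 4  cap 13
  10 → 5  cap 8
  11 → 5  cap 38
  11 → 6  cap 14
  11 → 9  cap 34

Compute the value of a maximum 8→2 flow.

augment #1: 8→1→0→2 bottleneck 4, total now 4
augment #2: 8→7→0→2 bottleneck 8, total now 12
augment #3: 8→11→5→2 bottleneck 7, total now 19
augment #4: 8→1→10→4→2 bottleneck 9, total now 28
augment #5: 8→7→0→1→10→4→2 bottleneck 4, total now 32

Maximum flow value: 32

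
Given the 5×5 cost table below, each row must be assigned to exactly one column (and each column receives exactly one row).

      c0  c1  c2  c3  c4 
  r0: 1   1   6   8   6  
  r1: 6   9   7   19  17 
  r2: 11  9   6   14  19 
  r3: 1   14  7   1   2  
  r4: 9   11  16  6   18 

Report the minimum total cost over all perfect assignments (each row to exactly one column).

optimal assignment: row0→col1 (cost 1), row1→col0 (cost 6), row2→col2 (cost 6), row3→col4 (cost 2), row4→col3 (cost 6)
total = 1 + 6 + 6 + 2 + 6 = 21

Minimum assignment cost: 21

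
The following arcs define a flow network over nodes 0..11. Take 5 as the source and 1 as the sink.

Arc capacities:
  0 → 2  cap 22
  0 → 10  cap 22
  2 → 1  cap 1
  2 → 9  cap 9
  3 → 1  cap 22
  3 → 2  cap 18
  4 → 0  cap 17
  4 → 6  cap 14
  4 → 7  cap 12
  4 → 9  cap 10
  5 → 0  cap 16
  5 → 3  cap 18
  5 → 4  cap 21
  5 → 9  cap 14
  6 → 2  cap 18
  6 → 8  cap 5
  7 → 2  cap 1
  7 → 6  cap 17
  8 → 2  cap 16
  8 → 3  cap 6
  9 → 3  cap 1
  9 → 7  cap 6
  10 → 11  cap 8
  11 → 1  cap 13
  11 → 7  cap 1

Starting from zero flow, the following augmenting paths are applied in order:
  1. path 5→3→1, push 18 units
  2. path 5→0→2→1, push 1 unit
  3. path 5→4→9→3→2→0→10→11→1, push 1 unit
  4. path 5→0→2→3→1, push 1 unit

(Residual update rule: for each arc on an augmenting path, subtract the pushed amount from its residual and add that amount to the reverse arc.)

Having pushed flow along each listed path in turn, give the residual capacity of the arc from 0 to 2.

Residual capacity of (0,2): 21

after path 1 (5→3→1, push 18): res(0,2)=22
after path 2 (5→0→2→1, push 1): res(0,2)=21
after path 3 (5→4→9→3→2→0→10→11→1, push 1): res(0,2)=22
after path 4 (5→0→2→3→1, push 1): res(0,2)=21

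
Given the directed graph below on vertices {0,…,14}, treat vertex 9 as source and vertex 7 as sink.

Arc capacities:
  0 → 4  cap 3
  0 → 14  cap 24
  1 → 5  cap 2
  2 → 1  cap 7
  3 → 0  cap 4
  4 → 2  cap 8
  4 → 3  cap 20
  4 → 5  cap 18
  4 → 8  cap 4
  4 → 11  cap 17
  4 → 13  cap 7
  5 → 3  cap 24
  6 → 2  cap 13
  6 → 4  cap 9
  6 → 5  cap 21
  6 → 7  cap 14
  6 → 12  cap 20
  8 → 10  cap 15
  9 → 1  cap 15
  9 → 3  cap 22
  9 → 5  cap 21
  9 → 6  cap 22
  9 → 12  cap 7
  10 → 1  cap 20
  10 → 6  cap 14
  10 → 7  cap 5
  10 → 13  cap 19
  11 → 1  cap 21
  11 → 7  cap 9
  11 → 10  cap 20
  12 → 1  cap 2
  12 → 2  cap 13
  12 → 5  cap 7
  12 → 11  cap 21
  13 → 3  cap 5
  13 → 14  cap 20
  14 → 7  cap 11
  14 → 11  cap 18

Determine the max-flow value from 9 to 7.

Maximum flow value: 33

augment #1: 9→6→7 bottleneck 14, total now 14
augment #2: 9→12→11→7 bottleneck 7, total now 21
augment #3: 9→3→0→14→7 bottleneck 4, total now 25
augment #4: 9→6→4→11→7 bottleneck 2, total now 27
augment #5: 9→6→4→8→10→7 bottleneck 4, total now 31
augment #6: 9→6→4→11→10→7 bottleneck 1, total now 32
augment #7: 9→6→4→13→14→7 bottleneck 1, total now 33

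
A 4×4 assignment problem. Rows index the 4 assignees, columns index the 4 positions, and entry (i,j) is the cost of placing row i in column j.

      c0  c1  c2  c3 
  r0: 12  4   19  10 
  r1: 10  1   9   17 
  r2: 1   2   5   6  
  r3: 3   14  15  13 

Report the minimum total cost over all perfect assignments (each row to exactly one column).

Minimum assignment cost: 19

optimal assignment: row0→col3 (cost 10), row1→col1 (cost 1), row2→col2 (cost 5), row3→col0 (cost 3)
total = 10 + 1 + 5 + 3 = 19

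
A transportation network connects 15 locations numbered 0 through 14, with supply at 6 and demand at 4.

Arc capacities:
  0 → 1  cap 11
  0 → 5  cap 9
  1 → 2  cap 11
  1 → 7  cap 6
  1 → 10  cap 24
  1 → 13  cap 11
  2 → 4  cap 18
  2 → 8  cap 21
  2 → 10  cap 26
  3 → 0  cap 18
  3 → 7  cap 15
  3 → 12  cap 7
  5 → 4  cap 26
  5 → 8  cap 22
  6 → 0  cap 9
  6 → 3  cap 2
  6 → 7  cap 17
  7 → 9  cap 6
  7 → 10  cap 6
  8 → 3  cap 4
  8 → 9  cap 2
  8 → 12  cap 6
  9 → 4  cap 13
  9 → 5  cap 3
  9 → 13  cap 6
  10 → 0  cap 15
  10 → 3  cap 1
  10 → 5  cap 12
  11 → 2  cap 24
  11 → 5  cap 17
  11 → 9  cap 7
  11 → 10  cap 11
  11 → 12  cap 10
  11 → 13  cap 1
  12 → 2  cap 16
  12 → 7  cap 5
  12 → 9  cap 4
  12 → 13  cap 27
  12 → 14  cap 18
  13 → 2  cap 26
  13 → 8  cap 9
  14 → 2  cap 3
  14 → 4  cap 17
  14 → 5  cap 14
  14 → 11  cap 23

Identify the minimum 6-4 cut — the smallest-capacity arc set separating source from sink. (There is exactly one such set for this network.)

Min-cut arcs: {(6,0), (6,3), (7,9), (7,10)} (total capacity 23)

augment #1: 6→0→5→4 push 9
augment #2: 6→7→9→4 push 6
augment #3: 6→3→12→2→4 push 2
augment #4: 6→7→10→5→4 push 6
max flow = 23; residual-reachable set from 6 gives S-side
cut edges (S→T): {(6,0), (6,3), (7,9), (7,10)} total cap 23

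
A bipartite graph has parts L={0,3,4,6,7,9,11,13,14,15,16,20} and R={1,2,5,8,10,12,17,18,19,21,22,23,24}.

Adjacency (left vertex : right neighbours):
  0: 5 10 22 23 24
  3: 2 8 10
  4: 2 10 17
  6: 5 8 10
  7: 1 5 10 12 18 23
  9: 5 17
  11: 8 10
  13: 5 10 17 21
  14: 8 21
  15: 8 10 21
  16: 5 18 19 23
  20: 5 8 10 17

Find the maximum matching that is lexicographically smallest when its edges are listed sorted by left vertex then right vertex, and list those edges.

|M| = 9 (so the lex-smallest maximum matching has 9 edges)
process left vertices in ascending order; for each, take the smallest-labelled available neighbour that still permits 9 edges overall, or leave it unmatched if none does
lex-smallest matching: {0-22, 3-2, 4-10, 6-5, 7-1, 9-17, 11-8, 13-21, 16-18}

Lex-smallest maximum matching: {(0,22), (3,2), (4,10), (6,5), (7,1), (9,17), (11,8), (13,21), (16,18)}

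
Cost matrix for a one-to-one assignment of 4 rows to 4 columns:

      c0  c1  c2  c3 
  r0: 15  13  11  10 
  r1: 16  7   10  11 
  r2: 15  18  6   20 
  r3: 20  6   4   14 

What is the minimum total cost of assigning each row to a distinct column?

optimal assignment: row0→col3 (cost 10), row1→col1 (cost 7), row2→col0 (cost 15), row3→col2 (cost 4)
total = 10 + 7 + 15 + 4 = 36

Minimum assignment cost: 36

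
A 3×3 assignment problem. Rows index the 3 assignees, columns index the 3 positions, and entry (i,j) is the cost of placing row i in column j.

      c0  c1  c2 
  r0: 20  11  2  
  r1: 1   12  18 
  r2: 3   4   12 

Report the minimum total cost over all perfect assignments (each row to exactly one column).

Minimum assignment cost: 7

optimal assignment: row0→col2 (cost 2), row1→col0 (cost 1), row2→col1 (cost 4)
total = 2 + 1 + 4 = 7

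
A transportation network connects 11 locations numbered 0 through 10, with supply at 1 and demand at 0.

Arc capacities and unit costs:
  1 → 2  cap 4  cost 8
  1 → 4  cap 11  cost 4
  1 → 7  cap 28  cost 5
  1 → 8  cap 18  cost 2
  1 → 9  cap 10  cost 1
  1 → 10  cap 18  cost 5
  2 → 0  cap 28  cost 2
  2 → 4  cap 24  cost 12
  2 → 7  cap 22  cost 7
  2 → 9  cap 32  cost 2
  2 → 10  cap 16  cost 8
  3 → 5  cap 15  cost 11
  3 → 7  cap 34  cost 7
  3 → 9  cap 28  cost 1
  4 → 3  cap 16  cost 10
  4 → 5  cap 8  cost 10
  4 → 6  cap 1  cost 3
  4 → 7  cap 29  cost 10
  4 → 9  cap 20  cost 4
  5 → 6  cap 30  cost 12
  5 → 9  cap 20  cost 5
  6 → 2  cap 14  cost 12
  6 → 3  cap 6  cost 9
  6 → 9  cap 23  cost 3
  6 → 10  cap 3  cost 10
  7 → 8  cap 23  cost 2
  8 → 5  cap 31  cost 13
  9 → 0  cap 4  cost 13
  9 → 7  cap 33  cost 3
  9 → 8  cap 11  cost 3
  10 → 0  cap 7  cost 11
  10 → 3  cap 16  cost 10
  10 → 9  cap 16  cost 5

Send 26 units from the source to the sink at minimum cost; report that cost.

shortest-cost path #1: 1→2→0 push 4 @ unit cost 10 (adds 40)
shortest-cost path #2: 1→9→0 push 4 @ unit cost 14 (adds 56)
shortest-cost path #3: 1→10→0 push 7 @ unit cost 16 (adds 112)
shortest-cost path #4: 1→4→6→2→0 push 1 @ unit cost 21 (adds 21)
shortest-cost path #5: 1→4→5→6→2→0 push 8 @ unit cost 40 (adds 320)
shortest-cost path #6: 1→8→5→6→2→0 push 2 @ unit cost 41 (adds 82)
total cost = 631

Minimum cost for 26 units: 631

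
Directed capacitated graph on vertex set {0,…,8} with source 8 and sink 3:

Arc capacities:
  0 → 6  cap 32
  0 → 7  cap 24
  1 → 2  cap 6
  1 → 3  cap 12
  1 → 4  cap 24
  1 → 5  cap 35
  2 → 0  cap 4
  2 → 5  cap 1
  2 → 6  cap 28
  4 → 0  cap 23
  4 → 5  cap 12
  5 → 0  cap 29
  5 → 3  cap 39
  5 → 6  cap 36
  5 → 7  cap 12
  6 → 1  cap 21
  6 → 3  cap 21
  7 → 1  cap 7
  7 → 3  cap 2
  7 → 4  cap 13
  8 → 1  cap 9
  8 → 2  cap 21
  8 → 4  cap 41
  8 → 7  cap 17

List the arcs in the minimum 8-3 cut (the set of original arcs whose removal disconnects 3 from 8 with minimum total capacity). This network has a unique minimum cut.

Min-cut arcs: {(2,5), (4,5), (6,1), (6,3), (7,1), (7,3), (8,1)} (total capacity 73)

augment #1: 8→1→3 push 9
augment #2: 8→7→3 push 2
augment #3: 8→2→5→3 push 1
augment #4: 8→2→6→3 push 20
augment #5: 8→4→5→3 push 12
augment #6: 8→7→1→3 push 3
augment #7: 8→4→0→6→3 push 1
augment #8: 8→7→1→5→3 push 4
augment #9: 8→4→0→6→1→5→3 push 21
max flow = 73; residual-reachable set from 8 gives S-side
cut edges (S→T): {(2,5), (4,5), (6,1), (6,3), (7,1), (7,3), (8,1)} total cap 73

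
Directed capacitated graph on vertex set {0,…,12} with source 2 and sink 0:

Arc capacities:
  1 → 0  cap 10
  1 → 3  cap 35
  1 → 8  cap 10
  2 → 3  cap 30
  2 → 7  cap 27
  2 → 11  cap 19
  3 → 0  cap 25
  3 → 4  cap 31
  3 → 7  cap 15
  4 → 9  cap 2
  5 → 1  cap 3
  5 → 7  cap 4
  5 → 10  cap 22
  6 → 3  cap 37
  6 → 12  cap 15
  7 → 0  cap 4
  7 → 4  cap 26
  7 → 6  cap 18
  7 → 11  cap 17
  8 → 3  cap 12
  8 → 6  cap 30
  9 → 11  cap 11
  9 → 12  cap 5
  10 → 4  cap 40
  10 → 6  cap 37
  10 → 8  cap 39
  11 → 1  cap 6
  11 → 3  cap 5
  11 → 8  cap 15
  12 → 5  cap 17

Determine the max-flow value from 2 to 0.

augment #1: 2→3→0 bottleneck 25, total now 25
augment #2: 2→7→0 bottleneck 4, total now 29
augment #3: 2→11→1→0 bottleneck 6, total now 35
augment #4: 2→7→6→12→5→1→0 bottleneck 3, total now 38

Maximum flow value: 38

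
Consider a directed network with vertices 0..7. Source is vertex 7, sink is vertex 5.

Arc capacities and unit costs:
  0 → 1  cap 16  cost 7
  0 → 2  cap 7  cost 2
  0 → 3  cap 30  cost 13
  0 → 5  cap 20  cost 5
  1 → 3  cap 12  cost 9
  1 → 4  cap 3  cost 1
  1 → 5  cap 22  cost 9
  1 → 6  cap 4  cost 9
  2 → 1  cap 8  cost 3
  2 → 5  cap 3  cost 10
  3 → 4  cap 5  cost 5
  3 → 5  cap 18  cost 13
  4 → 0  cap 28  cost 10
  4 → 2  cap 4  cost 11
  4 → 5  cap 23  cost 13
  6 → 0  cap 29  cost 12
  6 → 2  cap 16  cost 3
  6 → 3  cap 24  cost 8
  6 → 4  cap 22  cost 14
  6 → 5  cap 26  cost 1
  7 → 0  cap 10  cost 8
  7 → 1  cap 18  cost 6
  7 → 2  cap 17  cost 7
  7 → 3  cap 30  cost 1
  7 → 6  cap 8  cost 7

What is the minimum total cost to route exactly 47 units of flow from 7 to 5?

shortest-cost path #1: 7→6→5 push 8 @ unit cost 8 (adds 64)
shortest-cost path #2: 7→0→5 push 10 @ unit cost 13 (adds 130)
shortest-cost path #3: 7→3→5 push 18 @ unit cost 14 (adds 252)
shortest-cost path #4: 7→1→5 push 11 @ unit cost 15 (adds 165)
total cost = 611

Minimum cost for 47 units: 611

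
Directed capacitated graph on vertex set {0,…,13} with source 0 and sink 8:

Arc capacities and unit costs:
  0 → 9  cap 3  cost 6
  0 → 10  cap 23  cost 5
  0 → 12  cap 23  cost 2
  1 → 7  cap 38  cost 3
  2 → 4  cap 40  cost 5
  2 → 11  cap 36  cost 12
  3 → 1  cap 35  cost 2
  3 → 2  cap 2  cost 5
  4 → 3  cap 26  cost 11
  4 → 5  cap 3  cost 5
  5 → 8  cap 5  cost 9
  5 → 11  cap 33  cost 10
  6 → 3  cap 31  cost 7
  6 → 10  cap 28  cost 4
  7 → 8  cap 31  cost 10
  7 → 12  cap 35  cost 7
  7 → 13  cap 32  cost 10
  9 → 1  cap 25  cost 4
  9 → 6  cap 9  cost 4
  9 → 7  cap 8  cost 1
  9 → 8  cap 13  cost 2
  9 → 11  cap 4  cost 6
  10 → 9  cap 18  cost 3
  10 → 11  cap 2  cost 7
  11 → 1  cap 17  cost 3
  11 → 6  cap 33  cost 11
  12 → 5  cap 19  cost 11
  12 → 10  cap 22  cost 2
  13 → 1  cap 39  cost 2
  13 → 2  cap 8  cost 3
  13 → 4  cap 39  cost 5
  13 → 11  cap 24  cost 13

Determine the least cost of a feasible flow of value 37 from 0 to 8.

Minimum cost for 37 units: 784

shortest-cost path #1: 0→9→8 push 3 @ unit cost 8 (adds 24)
shortest-cost path #2: 0→12→10→9→8 push 10 @ unit cost 9 (adds 90)
shortest-cost path #3: 0→12→10→9→7→8 push 8 @ unit cost 18 (adds 144)
shortest-cost path #4: 0→12→5→8 push 5 @ unit cost 22 (adds 110)
shortest-cost path #5: 0→10→11→1→7→8 push 2 @ unit cost 28 (adds 56)
shortest-cost path #6: 0→10→12→5→11→1→7→8 push 9 @ unit cost 40 (adds 360)
total cost = 784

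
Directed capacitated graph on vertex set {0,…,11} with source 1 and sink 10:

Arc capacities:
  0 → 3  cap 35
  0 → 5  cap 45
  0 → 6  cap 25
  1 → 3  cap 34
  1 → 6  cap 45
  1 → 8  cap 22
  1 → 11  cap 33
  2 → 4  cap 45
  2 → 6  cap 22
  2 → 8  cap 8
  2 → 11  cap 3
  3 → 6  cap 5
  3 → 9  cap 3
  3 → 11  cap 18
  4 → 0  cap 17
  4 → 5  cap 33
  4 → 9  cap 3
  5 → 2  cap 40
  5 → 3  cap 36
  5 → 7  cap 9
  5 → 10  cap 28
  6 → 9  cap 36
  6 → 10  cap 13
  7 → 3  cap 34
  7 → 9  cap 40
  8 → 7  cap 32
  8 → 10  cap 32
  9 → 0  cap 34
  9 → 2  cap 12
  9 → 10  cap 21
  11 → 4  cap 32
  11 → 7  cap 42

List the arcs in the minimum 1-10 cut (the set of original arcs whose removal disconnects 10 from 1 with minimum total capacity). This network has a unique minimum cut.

Min-cut arcs: {(1,8), (2,8), (5,10), (6,10), (9,10)} (total capacity 92)

augment #1: 1→6→10 push 13
augment #2: 1→8→10 push 22
augment #3: 1→3→9→10 push 3
augment #4: 1→6→9→10 push 18
augment #5: 1→11→4→5→10 push 28
augment #6: 1→6→9→2→8→10 push 8
max flow = 92; residual-reachable set from 1 gives S-side
cut edges (S→T): {(1,8), (2,8), (5,10), (6,10), (9,10)} total cap 92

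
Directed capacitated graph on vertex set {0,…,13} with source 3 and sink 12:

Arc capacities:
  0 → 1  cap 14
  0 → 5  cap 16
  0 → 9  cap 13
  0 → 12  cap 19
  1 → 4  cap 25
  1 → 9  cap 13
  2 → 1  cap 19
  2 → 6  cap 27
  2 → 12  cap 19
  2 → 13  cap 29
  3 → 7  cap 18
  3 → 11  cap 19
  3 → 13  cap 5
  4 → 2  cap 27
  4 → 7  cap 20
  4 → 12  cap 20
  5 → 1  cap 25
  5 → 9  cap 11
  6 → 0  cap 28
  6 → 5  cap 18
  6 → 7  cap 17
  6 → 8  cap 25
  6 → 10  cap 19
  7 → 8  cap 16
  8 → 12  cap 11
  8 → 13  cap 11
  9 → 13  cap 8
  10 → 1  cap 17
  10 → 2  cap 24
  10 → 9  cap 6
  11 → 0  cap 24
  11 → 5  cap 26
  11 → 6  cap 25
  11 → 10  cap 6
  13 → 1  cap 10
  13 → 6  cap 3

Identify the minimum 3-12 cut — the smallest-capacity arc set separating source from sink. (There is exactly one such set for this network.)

augment #1: 3→7→8→12 push 11
augment #2: 3→11→0→12 push 19
augment #3: 3→13→1→4→12 push 5
augment #4: 3→7→8→13→1→4→12 push 5
max flow = 40; residual-reachable set from 3 gives S-side
cut edges (S→T): {(3,11), (3,13), (7,8)} total cap 40

Min-cut arcs: {(3,11), (3,13), (7,8)} (total capacity 40)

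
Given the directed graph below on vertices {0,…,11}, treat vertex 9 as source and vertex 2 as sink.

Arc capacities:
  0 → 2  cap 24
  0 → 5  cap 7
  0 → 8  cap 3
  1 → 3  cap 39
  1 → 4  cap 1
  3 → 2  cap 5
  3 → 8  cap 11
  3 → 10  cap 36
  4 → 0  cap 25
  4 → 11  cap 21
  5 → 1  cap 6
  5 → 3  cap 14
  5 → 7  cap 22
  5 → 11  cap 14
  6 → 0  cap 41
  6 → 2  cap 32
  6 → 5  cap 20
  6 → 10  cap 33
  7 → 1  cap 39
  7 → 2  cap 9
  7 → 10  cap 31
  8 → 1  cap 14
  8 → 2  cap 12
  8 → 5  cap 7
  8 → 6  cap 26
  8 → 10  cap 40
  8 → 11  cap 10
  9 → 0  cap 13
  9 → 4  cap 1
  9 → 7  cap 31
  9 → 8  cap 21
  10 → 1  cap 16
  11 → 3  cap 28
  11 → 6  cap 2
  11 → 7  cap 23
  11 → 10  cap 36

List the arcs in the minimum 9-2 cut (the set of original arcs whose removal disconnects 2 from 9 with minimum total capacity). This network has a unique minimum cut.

Min-cut arcs: {(1,4), (3,2), (3,8), (7,2), (9,0), (9,4), (9,8)} (total capacity 61)

augment #1: 9→0→2 push 13
augment #2: 9→7→2 push 9
augment #3: 9→8→2 push 12
augment #4: 9→4→0→2 push 1
augment #5: 9→8→6→2 push 9
augment #6: 9→7→1→3→2 push 5
augment #7: 9→7→1→4→0→2 push 1
augment #8: 9→7→1→3→8→6→2 push 11
max flow = 61; residual-reachable set from 9 gives S-side
cut edges (S→T): {(1,4), (3,2), (3,8), (7,2), (9,0), (9,4), (9,8)} total cap 61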